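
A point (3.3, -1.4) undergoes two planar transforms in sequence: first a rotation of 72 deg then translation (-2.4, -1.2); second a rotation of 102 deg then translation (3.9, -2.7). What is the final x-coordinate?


After transform 1:
x1 = cos(72)*3.3 - sin(72)*-1.4 + -2.4 = -0.0488
y1 = sin(72)*3.3 + cos(72)*-1.4 + -1.2 = 1.5059
After transform 2:
x2 = cos(102)*-0.0488 - sin(102)*1.5059 + 3.9
= 2.4372


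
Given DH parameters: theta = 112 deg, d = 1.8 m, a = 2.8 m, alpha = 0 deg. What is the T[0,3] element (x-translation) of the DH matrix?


T[0,3] = a * cos(theta)
= 2.8 * cos(112 deg)
= 2.8 * -0.3746
= -1.0489


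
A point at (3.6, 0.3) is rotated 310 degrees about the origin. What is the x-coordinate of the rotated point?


x' = x*cos(theta) - y*sin(theta)
cos(310 deg) = 0.6428, sin(310 deg) = -0.766
x' = 3.6 * 0.6428 - 0.3 * -0.766
= 2.314 - -0.2298
= 2.5438


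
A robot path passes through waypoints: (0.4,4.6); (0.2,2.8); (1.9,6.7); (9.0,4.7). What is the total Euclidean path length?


Segment lengths:
  seg1 = sqrt((-0.2)^2 + (-1.8)^2) = 1.8111
  seg2 = sqrt((1.7)^2 + (3.9)^2) = 4.2544
  seg3 = sqrt((7.1)^2 + (-2.0)^2) = 7.3763
Total = 13.4418


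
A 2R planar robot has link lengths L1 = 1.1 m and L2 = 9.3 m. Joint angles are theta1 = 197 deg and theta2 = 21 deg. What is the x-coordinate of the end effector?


Convert angles to radians: theta1 = 3.4383, theta2 = 0.3665
x = L1*cos(theta1) + L2*cos(theta1+theta2)
x = -1.0519 + -7.3285
x = -8.3804


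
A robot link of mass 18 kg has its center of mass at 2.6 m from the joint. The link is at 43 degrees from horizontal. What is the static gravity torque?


tau = m*g*L*cos(angle)
= 18 * 9.81 * 2.6 * cos(43 deg)
= 18 * 9.81 * 2.6 * 0.7314
= 335.7703 Nm


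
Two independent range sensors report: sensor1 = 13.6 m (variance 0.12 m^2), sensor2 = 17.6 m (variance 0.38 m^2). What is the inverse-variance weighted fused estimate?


w1 = (1/var1) / (1/var1 + 1/var2)
   = 8.3333 / (8.3333 + 2.6316) = 0.76
w2 = 1 - w1 = 0.24
fused = w1*s1 + w2*s2 = 10.336 + 4.224
= 14.56 m


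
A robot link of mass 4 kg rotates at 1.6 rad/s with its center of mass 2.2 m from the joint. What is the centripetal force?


F = m * omega^2 * r
= 4 * 1.6^2 * 2.2
= 4 * 2.56 * 2.2
= 22.528 N


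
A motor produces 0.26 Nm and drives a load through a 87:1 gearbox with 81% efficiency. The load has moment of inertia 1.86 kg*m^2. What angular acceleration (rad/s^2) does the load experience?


tau_out = tau_motor * N * eta
= 0.26 * 87 * 0.81 = 18.3222 Nm
alpha = tau_out / I = 18.3222 / 1.86
= 9.8506 rad/s^2


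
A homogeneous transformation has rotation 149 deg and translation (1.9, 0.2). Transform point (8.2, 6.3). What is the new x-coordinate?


x' = cos(theta)*px - sin(theta)*py + tx
= -0.8572*8.2 - 0.515*6.3 + 1.9
= -8.3735


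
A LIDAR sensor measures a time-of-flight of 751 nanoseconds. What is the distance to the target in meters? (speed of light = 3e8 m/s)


tof = 751 ns = 7.51e-07 s
dist = c * tof / 2
= 3e8 * 7.51e-07 / 2
= 112.65 m


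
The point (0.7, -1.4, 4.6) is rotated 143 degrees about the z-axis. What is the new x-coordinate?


Rotation about z-axis: x' = x*cos(theta) - y*sin(theta)
= 0.7 * -0.7986 - -1.4 * 0.6018
= 0.2835


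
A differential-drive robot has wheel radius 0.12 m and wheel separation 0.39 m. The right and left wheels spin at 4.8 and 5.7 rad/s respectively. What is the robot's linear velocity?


vR = r*wR = 0.12*4.8 = 0.576 m/s
vL = r*wL = 0.12*5.7 = 0.684 m/s
v = (vR+vL)/2 = 0.63 m/s
omega = (vR-vL)/L = -0.2769 rad/s
linear velocity = 0.63 m/s


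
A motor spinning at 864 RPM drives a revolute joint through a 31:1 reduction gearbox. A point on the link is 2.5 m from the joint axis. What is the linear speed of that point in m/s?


omega_motor = 864 * 2*pi/60 = 90.4779 rad/s
omega_joint = omega_motor / 31 = 2.9186 rad/s
v = omega_joint * r = 2.9186 * 2.5
= 7.2966 m/s


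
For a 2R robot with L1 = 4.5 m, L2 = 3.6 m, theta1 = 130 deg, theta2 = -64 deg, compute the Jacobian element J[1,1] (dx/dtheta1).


J[1,1] = -L1*sin(t1) - L2*sin(t1+t2)
= -4.5*sin(130) - 3.6*sin(66)
= -6.736


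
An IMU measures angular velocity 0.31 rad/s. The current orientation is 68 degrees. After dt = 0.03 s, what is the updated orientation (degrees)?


delta_theta = w * dt = 0.31 * 0.03 = 0.0093 rad
= 0.5329 deg
theta_new = 68 + 0.5329 = 68.5329 deg


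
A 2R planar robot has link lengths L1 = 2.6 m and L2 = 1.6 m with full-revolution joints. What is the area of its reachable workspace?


r_max = L1 + L2 = 4.2 m
r_min = |L1 - L2| = 1.0 m
Area = pi*(r_max^2 - r_min^2)
= pi*(17.64 - 1.0)
= pi * 16.64
= 52.2761 m^2


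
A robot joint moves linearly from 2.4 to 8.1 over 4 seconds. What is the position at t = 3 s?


s = t/T = 3/4 = 0.75
p(t) = p0 + (pf-p0)*s
= 2.4 + (8.1 - 2.4) * 0.75
= 6.675


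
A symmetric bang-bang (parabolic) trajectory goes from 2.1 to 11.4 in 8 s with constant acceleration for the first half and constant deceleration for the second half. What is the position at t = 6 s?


Symmetric rest-to-rest: each phase covers (pf-p0)/2 in time T/2. 0.5*a*(T/2)^2 = (pf-p0)/2 => a = 4*(pf-p0)/T^2
a = 4*(11.4-2.1)/8^2 = 0.5813
t = 6 is in the deceleration phase (t > T/2).
p = pf - 0.5*a*(T-t)^2 = 11.4 - 0.5*0.5813*2^2
= 10.2375


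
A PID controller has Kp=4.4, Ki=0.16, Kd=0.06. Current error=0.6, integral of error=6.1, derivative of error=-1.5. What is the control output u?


u = Kp*e + Ki*int(e) + Kd*de/dt
= 4.4*0.6 + 0.16*6.1 + 0.06*(-1.5)
= 2.64 + 0.976 + -0.09
= 3.526


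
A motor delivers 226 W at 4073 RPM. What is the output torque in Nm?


omega = 4073 * 2*pi/60 = 426.5236 rad/s
tau = P / omega = 226 / 426.5236
= 0.5299 Nm


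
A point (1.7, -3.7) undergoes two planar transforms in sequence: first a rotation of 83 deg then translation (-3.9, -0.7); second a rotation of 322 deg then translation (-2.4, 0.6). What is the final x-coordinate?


After transform 1:
x1 = cos(83)*1.7 - sin(83)*-3.7 + -3.9 = -0.0204
y1 = sin(83)*1.7 + cos(83)*-3.7 + -0.7 = 0.5364
After transform 2:
x2 = cos(322)*-0.0204 - sin(322)*0.5364 + -2.4
= -2.0858


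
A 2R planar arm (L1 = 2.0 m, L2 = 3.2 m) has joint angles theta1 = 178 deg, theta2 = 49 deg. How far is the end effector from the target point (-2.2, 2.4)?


End effector via forward kinematics:
x = L1*cos(t1) + L2*cos(t1+t2) = -4.1812
y = L1*sin(t1) + L2*sin(t1+t2) = -2.2705
Distance to target:
d = sqrt((-2.2 - -4.1812)^2 + (2.4 - -2.2705)^2)
= sqrt(3.9251 + 21.8139)
= 5.0734 m


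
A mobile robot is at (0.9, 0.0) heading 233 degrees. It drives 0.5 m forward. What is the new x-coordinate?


x_new = x0 + d*cos(theta)
= 0.9 + 0.5*cos(233)
= 0.9 + -0.3009
= 0.5991


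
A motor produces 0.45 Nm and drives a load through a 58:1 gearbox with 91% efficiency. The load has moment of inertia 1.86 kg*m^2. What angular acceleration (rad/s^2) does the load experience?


tau_out = tau_motor * N * eta
= 0.45 * 58 * 0.91 = 23.751 Nm
alpha = tau_out / I = 23.751 / 1.86
= 12.7694 rad/s^2


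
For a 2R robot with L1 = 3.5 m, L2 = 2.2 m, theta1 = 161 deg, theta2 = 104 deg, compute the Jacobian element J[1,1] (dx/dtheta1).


J[1,1] = -L1*sin(t1) - L2*sin(t1+t2)
= -3.5*sin(161) - 2.2*sin(265)
= 1.0521


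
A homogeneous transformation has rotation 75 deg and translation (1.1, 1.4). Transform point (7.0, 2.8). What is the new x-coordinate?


x' = cos(theta)*px - sin(theta)*py + tx
= 0.2588*7.0 - 0.9659*2.8 + 1.1
= 0.2071


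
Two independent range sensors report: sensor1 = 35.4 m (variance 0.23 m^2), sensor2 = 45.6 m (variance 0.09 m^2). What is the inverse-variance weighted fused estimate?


w1 = (1/var1) / (1/var1 + 1/var2)
   = 4.3478 / (4.3478 + 11.1111) = 0.2812
w2 = 1 - w1 = 0.7188
fused = w1*s1 + w2*s2 = 9.9562 + 32.775
= 42.7312 m


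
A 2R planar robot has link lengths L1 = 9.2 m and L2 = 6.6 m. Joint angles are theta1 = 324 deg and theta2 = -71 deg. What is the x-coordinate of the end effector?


Convert angles to radians: theta1 = 5.6549, theta2 = -1.2392
x = L1*cos(theta1) + L2*cos(theta1+theta2)
x = 7.443 + -1.9297
x = 5.5133


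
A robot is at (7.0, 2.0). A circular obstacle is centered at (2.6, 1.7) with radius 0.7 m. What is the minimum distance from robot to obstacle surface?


center_dist = sqrt((7.0-2.6)^2 + (2.0-1.7)^2)
= sqrt(19.36 + 0.09)
= 4.4102
min_dist = center_dist - radius = 4.4102 - 0.7 = 3.7102 m


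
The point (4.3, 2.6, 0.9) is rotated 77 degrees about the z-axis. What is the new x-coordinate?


Rotation about z-axis: x' = x*cos(theta) - y*sin(theta)
= 4.3 * 0.225 - 2.6 * 0.9744
= -1.5661


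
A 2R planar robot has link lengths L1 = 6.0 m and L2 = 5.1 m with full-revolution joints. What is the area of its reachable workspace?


r_max = L1 + L2 = 11.1 m
r_min = |L1 - L2| = 0.9 m
Area = pi*(r_max^2 - r_min^2)
= pi*(123.21 - 0.81)
= pi * 122.4
= 384.5309 m^2


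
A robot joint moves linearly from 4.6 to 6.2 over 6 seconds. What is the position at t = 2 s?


s = t/T = 2/6 = 0.3333
p(t) = p0 + (pf-p0)*s
= 4.6 + (6.2 - 4.6) * 0.3333
= 5.1333


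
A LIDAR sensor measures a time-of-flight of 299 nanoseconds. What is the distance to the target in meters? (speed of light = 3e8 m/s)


tof = 299 ns = 2.99e-07 s
dist = c * tof / 2
= 3e8 * 2.99e-07 / 2
= 44.85 m


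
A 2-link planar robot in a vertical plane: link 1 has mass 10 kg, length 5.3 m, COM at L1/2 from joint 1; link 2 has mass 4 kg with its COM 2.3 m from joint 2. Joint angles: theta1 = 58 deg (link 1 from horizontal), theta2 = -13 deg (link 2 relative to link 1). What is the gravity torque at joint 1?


Horizontal distance from joint 1 to link-1 COM:
  x_c1 = (L1/2)*cos(t1) = 2.65 * 0.5299 = 1.4043 m
Horizontal distance from joint 1 to link-2 COM:
  x_c2 = L1*cos(t1) + Lc2*cos(t1+t2)
       = 5.3*0.5299 + 2.3*0.7071 = 4.4349 m
tau1 = m1*g*x_c1 + m2*g*x_c2
     = 10*9.81*1.4043 + 4*9.81*4.4349
     = 137.7605 + 174.0262
     = 311.7866 Nm


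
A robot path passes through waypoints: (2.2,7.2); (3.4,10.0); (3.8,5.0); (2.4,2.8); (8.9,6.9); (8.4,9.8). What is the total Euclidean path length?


Segment lengths:
  seg1 = sqrt((1.2)^2 + (2.8)^2) = 3.0463
  seg2 = sqrt((0.4)^2 + (-5.0)^2) = 5.016
  seg3 = sqrt((-1.4)^2 + (-2.2)^2) = 2.6077
  seg4 = sqrt((6.5)^2 + (4.1)^2) = 7.6851
  seg5 = sqrt((-0.5)^2 + (2.9)^2) = 2.9428
Total = 21.2978


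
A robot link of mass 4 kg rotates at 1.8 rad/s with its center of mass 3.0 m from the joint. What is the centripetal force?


F = m * omega^2 * r
= 4 * 1.8^2 * 3.0
= 4 * 3.24 * 3.0
= 38.88 N


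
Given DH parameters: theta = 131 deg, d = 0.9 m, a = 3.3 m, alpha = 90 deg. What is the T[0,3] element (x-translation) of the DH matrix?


T[0,3] = a * cos(theta)
= 3.3 * cos(131 deg)
= 3.3 * -0.6561
= -2.165


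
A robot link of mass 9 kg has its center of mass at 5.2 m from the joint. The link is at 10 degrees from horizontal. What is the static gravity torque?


tau = m*g*L*cos(angle)
= 9 * 9.81 * 5.2 * cos(10 deg)
= 9 * 9.81 * 5.2 * 0.9848
= 452.1331 Nm


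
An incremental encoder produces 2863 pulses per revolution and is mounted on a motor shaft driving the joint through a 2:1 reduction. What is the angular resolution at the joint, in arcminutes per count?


counts per rev = 2863
effective counts at joint = 2863 * 2 = 5726
resolution = 360*60 / 5726
= 3.7723 arcmin/count


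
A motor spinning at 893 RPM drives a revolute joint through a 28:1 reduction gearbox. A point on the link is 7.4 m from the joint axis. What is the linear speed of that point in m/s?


omega_motor = 893 * 2*pi/60 = 93.5147 rad/s
omega_joint = omega_motor / 28 = 3.3398 rad/s
v = omega_joint * r = 3.3398 * 7.4
= 24.7146 m/s


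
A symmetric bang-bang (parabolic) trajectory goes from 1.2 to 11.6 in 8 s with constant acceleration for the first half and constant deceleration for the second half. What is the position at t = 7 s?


Symmetric rest-to-rest: each phase covers (pf-p0)/2 in time T/2. 0.5*a*(T/2)^2 = (pf-p0)/2 => a = 4*(pf-p0)/T^2
a = 4*(11.6-1.2)/8^2 = 0.65
t = 7 is in the deceleration phase (t > T/2).
p = pf - 0.5*a*(T-t)^2 = 11.6 - 0.5*0.65*1^2
= 11.275


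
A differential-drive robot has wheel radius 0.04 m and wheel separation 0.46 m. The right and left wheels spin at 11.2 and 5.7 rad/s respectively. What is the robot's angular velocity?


vR = r*wR = 0.04*11.2 = 0.448 m/s
vL = r*wL = 0.04*5.7 = 0.228 m/s
v = (vR+vL)/2 = 0.338 m/s
omega = (vR-vL)/L = 0.4783 rad/s
angular velocity = 0.4783 rad/s


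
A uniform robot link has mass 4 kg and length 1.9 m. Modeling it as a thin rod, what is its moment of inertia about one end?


I = (1/3) * m * L^2
= (1/3) * 4 * 1.9^2
= 0.333333 * 4 * 3.61
= 4.8133 kg*m^2


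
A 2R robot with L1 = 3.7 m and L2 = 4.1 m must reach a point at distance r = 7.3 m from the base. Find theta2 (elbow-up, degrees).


cos(theta2) = (r^2 - L1^2 - L2^2) / (2*L1*L2)
cos(theta2) = (53.29 - 13.69 - 16.81) / 30.34
cos(theta2) = 0.751154
theta2 = 41.3096 degrees


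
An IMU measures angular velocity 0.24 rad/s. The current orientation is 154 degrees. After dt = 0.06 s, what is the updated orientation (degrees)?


delta_theta = w * dt = 0.24 * 0.06 = 0.0144 rad
= 0.8251 deg
theta_new = 154 + 0.8251 = 154.8251 deg


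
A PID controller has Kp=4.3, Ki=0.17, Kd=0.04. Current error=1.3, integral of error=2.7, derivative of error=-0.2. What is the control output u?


u = Kp*e + Ki*int(e) + Kd*de/dt
= 4.3*1.3 + 0.17*2.7 + 0.04*(-0.2)
= 5.59 + 0.459 + -0.008
= 6.041


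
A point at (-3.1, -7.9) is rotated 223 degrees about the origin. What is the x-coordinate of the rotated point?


x' = x*cos(theta) - y*sin(theta)
cos(223 deg) = -0.7314, sin(223 deg) = -0.682
x' = -3.1 * -0.7314 - -7.9 * -0.682
= 2.2672 - 5.3878
= -3.1206


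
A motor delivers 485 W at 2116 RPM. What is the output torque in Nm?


omega = 2116 * 2*pi/60 = 221.587 rad/s
tau = P / omega = 485 / 221.587
= 2.1888 Nm


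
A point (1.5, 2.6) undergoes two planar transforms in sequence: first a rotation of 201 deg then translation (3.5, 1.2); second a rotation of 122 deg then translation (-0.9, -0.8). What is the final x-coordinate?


After transform 1:
x1 = cos(201)*1.5 - sin(201)*2.6 + 3.5 = 3.0314
y1 = sin(201)*1.5 + cos(201)*2.6 + 1.2 = -1.7649
After transform 2:
x2 = cos(122)*3.0314 - sin(122)*-1.7649 + -0.9
= -1.0097


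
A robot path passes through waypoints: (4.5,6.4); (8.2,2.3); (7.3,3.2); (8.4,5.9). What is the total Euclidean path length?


Segment lengths:
  seg1 = sqrt((3.7)^2 + (-4.1)^2) = 5.5227
  seg2 = sqrt((-0.9)^2 + (0.9)^2) = 1.2728
  seg3 = sqrt((1.1)^2 + (2.7)^2) = 2.9155
Total = 9.7109


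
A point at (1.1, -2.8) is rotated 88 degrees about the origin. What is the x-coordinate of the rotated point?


x' = x*cos(theta) - y*sin(theta)
cos(88 deg) = 0.0349, sin(88 deg) = 0.9994
x' = 1.1 * 0.0349 - -2.8 * 0.9994
= 0.0384 - -2.7983
= 2.8367


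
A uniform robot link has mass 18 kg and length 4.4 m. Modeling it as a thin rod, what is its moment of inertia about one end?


I = (1/3) * m * L^2
= (1/3) * 18 * 4.4^2
= 0.333333 * 18 * 19.36
= 116.16 kg*m^2


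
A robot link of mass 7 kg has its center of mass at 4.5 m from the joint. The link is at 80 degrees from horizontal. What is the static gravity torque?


tau = m*g*L*cos(angle)
= 7 * 9.81 * 4.5 * cos(80 deg)
= 7 * 9.81 * 4.5 * 0.1736
= 53.6599 Nm


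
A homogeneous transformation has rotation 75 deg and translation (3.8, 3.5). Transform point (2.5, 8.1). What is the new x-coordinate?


x' = cos(theta)*px - sin(theta)*py + tx
= 0.2588*2.5 - 0.9659*8.1 + 3.8
= -3.377


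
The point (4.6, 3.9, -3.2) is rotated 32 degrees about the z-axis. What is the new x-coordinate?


Rotation about z-axis: x' = x*cos(theta) - y*sin(theta)
= 4.6 * 0.848 - 3.9 * 0.5299
= 1.8343


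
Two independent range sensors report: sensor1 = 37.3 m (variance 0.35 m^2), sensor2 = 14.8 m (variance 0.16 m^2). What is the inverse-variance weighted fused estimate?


w1 = (1/var1) / (1/var1 + 1/var2)
   = 2.8571 / (2.8571 + 6.25) = 0.3137
w2 = 1 - w1 = 0.6863
fused = w1*s1 + w2*s2 = 11.702 + 10.1569
= 21.8588 m


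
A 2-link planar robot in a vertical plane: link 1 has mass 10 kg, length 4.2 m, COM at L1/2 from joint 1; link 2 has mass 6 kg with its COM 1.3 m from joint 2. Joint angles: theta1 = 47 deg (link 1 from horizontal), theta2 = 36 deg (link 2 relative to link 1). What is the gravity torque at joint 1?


Horizontal distance from joint 1 to link-1 COM:
  x_c1 = (L1/2)*cos(t1) = 2.1 * 0.682 = 1.4322 m
Horizontal distance from joint 1 to link-2 COM:
  x_c2 = L1*cos(t1) + Lc2*cos(t1+t2)
       = 4.2*0.682 + 1.3*0.1219 = 3.0228 m
tau1 = m1*g*x_c1 + m2*g*x_c2
     = 10*9.81*1.4322 + 6*9.81*3.0228
     = 140.4985 + 177.9234
     = 318.4219 Nm


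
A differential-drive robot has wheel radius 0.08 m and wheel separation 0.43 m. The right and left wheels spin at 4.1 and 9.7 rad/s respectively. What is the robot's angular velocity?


vR = r*wR = 0.08*4.1 = 0.328 m/s
vL = r*wL = 0.08*9.7 = 0.776 m/s
v = (vR+vL)/2 = 0.552 m/s
omega = (vR-vL)/L = -1.0419 rad/s
angular velocity = -1.0419 rad/s


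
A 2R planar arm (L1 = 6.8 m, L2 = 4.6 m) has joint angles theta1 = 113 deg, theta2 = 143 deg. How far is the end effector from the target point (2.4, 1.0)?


End effector via forward kinematics:
x = L1*cos(t1) + L2*cos(t1+t2) = -3.7698
y = L1*sin(t1) + L2*sin(t1+t2) = 1.7961
Distance to target:
d = sqrt((2.4 - -3.7698)^2 + (1.0 - 1.7961)^2)
= sqrt(38.0666 + 0.6337)
= 6.221 m


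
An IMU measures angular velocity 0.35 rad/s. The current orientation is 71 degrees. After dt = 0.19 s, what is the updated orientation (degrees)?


delta_theta = w * dt = 0.35 * 0.19 = 0.0665 rad
= 3.8102 deg
theta_new = 71 + 3.8102 = 74.8102 deg


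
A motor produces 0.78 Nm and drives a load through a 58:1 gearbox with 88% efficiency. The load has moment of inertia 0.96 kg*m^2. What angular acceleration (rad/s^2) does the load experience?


tau_out = tau_motor * N * eta
= 0.78 * 58 * 0.88 = 39.8112 Nm
alpha = tau_out / I = 39.8112 / 0.96
= 41.47 rad/s^2


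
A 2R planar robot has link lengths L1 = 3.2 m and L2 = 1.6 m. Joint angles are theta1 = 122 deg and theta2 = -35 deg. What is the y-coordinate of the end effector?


Convert angles to radians: theta1 = 2.1293, theta2 = -0.6109
y = L1*sin(theta1) + L2*sin(theta1+theta2)
y = 2.7138 + 1.5978
y = 4.3116


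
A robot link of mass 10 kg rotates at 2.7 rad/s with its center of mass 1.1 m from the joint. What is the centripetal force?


F = m * omega^2 * r
= 10 * 2.7^2 * 1.1
= 10 * 7.29 * 1.1
= 80.19 N


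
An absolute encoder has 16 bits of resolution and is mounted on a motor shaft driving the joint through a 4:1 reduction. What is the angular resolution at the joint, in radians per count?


counts = 2^16 = 65536
effective counts at joint = 65536 * 4 = 262144
resolution = 2*pi / 262144
= 2.3968e-05 rad/count


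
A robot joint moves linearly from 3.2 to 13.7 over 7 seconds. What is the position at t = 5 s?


s = t/T = 5/7 = 0.7143
p(t) = p0 + (pf-p0)*s
= 3.2 + (13.7 - 3.2) * 0.7143
= 10.7


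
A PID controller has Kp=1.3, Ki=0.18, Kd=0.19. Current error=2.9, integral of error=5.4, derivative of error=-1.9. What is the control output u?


u = Kp*e + Ki*int(e) + Kd*de/dt
= 1.3*2.9 + 0.18*5.4 + 0.19*(-1.9)
= 3.77 + 0.972 + -0.361
= 4.381


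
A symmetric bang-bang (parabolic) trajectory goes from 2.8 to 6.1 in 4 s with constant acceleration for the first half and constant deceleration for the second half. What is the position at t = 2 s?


Symmetric rest-to-rest: each phase covers (pf-p0)/2 in time T/2. 0.5*a*(T/2)^2 = (pf-p0)/2 => a = 4*(pf-p0)/T^2
a = 4*(6.1-2.8)/4^2 = 0.825
t = 2 is in the acceleration phase (t <= T/2).
p = p0 + 0.5*a*t^2 = 2.8 + 0.5*0.825*2^2
= 4.45


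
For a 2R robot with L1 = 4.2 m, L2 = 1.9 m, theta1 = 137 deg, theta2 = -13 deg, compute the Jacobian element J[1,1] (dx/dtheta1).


J[1,1] = -L1*sin(t1) - L2*sin(t1+t2)
= -4.2*sin(137) - 1.9*sin(124)
= -4.4396


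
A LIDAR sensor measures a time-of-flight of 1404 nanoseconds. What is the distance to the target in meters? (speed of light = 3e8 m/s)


tof = 1404 ns = 1.404e-06 s
dist = c * tof / 2
= 3e8 * 1.404e-06 / 2
= 210.6 m


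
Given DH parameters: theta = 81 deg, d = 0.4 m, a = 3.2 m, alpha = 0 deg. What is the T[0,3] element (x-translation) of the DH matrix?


T[0,3] = a * cos(theta)
= 3.2 * cos(81 deg)
= 3.2 * 0.1564
= 0.5006


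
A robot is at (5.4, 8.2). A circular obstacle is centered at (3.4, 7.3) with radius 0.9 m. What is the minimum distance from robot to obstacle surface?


center_dist = sqrt((5.4-3.4)^2 + (8.2-7.3)^2)
= sqrt(4.0 + 0.81)
= 2.1932
min_dist = center_dist - radius = 2.1932 - 0.9 = 1.2932 m


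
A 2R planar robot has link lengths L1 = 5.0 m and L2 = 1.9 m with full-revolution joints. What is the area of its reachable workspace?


r_max = L1 + L2 = 6.9 m
r_min = |L1 - L2| = 3.1 m
Area = pi*(r_max^2 - r_min^2)
= pi*(47.61 - 9.61)
= pi * 38.0
= 119.3805 m^2


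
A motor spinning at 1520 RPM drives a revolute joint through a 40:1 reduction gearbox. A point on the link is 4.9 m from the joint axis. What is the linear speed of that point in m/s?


omega_motor = 1520 * 2*pi/60 = 159.174 rad/s
omega_joint = omega_motor / 40 = 3.9794 rad/s
v = omega_joint * r = 3.9794 * 4.9
= 19.4988 m/s


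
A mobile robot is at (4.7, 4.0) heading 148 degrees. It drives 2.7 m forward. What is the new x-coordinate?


x_new = x0 + d*cos(theta)
= 4.7 + 2.7*cos(148)
= 4.7 + -2.2897
= 2.4103


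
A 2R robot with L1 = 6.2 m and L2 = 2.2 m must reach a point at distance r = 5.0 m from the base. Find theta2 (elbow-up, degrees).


cos(theta2) = (r^2 - L1^2 - L2^2) / (2*L1*L2)
cos(theta2) = (25.0 - 38.44 - 4.84) / 27.28
cos(theta2) = -0.670088
theta2 = 132.0739 degrees


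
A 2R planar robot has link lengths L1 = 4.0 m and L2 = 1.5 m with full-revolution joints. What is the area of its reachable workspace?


r_max = L1 + L2 = 5.5 m
r_min = |L1 - L2| = 2.5 m
Area = pi*(r_max^2 - r_min^2)
= pi*(30.25 - 6.25)
= pi * 24.0
= 75.3982 m^2


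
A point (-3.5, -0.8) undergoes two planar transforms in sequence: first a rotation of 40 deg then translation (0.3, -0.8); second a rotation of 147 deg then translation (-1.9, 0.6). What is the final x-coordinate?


After transform 1:
x1 = cos(40)*-3.5 - sin(40)*-0.8 + 0.3 = -1.8669
y1 = sin(40)*-3.5 + cos(40)*-0.8 + -0.8 = -3.6626
After transform 2:
x2 = cos(147)*-1.8669 - sin(147)*-3.6626 + -1.9
= 1.6605


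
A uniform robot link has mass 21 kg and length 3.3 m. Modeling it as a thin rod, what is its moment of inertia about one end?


I = (1/3) * m * L^2
= (1/3) * 21 * 3.3^2
= 0.333333 * 21 * 10.89
= 76.23 kg*m^2


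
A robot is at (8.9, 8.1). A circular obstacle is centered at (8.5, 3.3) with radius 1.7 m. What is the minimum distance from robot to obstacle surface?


center_dist = sqrt((8.9-8.5)^2 + (8.1-3.3)^2)
= sqrt(0.16 + 23.04)
= 4.8166
min_dist = center_dist - radius = 4.8166 - 1.7 = 3.1166 m


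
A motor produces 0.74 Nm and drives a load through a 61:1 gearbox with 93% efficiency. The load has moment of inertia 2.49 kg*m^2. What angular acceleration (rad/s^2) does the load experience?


tau_out = tau_motor * N * eta
= 0.74 * 61 * 0.93 = 41.9802 Nm
alpha = tau_out / I = 41.9802 / 2.49
= 16.8595 rad/s^2


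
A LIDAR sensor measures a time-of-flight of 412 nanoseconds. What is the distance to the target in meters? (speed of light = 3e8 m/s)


tof = 412 ns = 4.12e-07 s
dist = c * tof / 2
= 3e8 * 4.12e-07 / 2
= 61.8 m


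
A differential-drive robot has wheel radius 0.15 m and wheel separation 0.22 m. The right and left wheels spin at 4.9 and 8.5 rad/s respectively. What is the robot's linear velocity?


vR = r*wR = 0.15*4.9 = 0.735 m/s
vL = r*wL = 0.15*8.5 = 1.275 m/s
v = (vR+vL)/2 = 1.005 m/s
omega = (vR-vL)/L = -2.4545 rad/s
linear velocity = 1.005 m/s


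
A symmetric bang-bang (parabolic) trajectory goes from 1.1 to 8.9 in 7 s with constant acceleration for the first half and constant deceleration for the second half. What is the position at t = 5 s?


Symmetric rest-to-rest: each phase covers (pf-p0)/2 in time T/2. 0.5*a*(T/2)^2 = (pf-p0)/2 => a = 4*(pf-p0)/T^2
a = 4*(8.9-1.1)/7^2 = 0.6367
t = 5 is in the deceleration phase (t > T/2).
p = pf - 0.5*a*(T-t)^2 = 8.9 - 0.5*0.6367*2^2
= 7.6265


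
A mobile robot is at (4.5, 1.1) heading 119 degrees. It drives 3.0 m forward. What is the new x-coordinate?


x_new = x0 + d*cos(theta)
= 4.5 + 3.0*cos(119)
= 4.5 + -1.4544
= 3.0456


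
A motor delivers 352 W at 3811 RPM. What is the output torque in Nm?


omega = 3811 * 2*pi/60 = 399.087 rad/s
tau = P / omega = 352 / 399.087
= 0.882 Nm


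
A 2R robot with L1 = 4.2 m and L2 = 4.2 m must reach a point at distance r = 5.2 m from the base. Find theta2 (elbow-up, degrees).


cos(theta2) = (r^2 - L1^2 - L2^2) / (2*L1*L2)
cos(theta2) = (27.04 - 17.64 - 17.64) / 35.28
cos(theta2) = -0.23356
theta2 = 103.5068 degrees


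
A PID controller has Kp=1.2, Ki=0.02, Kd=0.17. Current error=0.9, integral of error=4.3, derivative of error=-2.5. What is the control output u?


u = Kp*e + Ki*int(e) + Kd*de/dt
= 1.2*0.9 + 0.02*4.3 + 0.17*(-2.5)
= 1.08 + 0.086 + -0.425
= 0.741


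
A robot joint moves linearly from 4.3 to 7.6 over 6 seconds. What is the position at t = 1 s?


s = t/T = 1/6 = 0.1667
p(t) = p0 + (pf-p0)*s
= 4.3 + (7.6 - 4.3) * 0.1667
= 4.85


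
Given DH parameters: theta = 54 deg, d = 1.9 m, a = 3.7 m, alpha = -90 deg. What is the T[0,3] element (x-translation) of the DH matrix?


T[0,3] = a * cos(theta)
= 3.7 * cos(54 deg)
= 3.7 * 0.5878
= 2.1748


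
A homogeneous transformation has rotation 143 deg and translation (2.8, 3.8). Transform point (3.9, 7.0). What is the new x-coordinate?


x' = cos(theta)*px - sin(theta)*py + tx
= -0.7986*3.9 - 0.6018*7.0 + 2.8
= -4.5274


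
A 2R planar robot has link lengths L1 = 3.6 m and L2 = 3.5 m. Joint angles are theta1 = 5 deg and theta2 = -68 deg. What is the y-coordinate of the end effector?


Convert angles to radians: theta1 = 0.0873, theta2 = -1.1868
y = L1*sin(theta1) + L2*sin(theta1+theta2)
y = 0.3138 + -3.1185
y = -2.8048


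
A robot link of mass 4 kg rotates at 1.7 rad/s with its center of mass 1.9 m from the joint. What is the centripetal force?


F = m * omega^2 * r
= 4 * 1.7^2 * 1.9
= 4 * 2.89 * 1.9
= 21.964 N


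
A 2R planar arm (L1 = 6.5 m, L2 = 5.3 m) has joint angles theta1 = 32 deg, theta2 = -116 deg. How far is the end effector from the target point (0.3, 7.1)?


End effector via forward kinematics:
x = L1*cos(t1) + L2*cos(t1+t2) = 6.0663
y = L1*sin(t1) + L2*sin(t1+t2) = -1.8265
Distance to target:
d = sqrt((0.3 - 6.0663)^2 + (7.1 - -1.8265)^2)
= sqrt(33.2504 + 79.6822)
= 10.627 m


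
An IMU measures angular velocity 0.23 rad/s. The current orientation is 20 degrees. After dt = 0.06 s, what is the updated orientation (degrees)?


delta_theta = w * dt = 0.23 * 0.06 = 0.0138 rad
= 0.7907 deg
theta_new = 20 + 0.7907 = 20.7907 deg


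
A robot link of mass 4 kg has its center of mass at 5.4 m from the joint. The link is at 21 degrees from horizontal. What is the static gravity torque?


tau = m*g*L*cos(angle)
= 4 * 9.81 * 5.4 * cos(21 deg)
= 4 * 9.81 * 5.4 * 0.9336
= 197.822 Nm


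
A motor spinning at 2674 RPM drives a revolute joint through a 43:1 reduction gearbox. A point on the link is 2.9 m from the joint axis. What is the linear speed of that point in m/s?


omega_motor = 2674 * 2*pi/60 = 280.0206 rad/s
omega_joint = omega_motor / 43 = 6.5121 rad/s
v = omega_joint * r = 6.5121 * 2.9
= 18.8851 m/s


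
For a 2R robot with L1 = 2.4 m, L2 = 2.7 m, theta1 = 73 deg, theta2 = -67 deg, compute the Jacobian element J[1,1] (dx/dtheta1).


J[1,1] = -L1*sin(t1) - L2*sin(t1+t2)
= -2.4*sin(73) - 2.7*sin(6)
= -2.5774


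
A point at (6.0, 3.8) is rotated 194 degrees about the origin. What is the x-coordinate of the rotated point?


x' = x*cos(theta) - y*sin(theta)
cos(194 deg) = -0.9703, sin(194 deg) = -0.2419
x' = 6.0 * -0.9703 - 3.8 * -0.2419
= -5.8218 - -0.9193
= -4.9025


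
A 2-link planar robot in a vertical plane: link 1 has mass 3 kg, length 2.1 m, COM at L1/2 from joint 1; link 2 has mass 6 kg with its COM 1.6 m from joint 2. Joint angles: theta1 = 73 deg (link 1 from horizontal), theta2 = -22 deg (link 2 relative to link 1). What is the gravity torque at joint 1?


Horizontal distance from joint 1 to link-1 COM:
  x_c1 = (L1/2)*cos(t1) = 1.05 * 0.2924 = 0.307 m
Horizontal distance from joint 1 to link-2 COM:
  x_c2 = L1*cos(t1) + Lc2*cos(t1+t2)
       = 2.1*0.2924 + 1.6*0.6293 = 1.6209 m
tau1 = m1*g*x_c1 + m2*g*x_c2
     = 3*9.81*0.307 + 6*9.81*1.6209
     = 9.0347 + 95.4058
     = 104.4405 Nm


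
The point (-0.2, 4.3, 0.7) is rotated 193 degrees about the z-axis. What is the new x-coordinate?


Rotation about z-axis: x' = x*cos(theta) - y*sin(theta)
= -0.2 * -0.9744 - 4.3 * -0.225
= 1.1622


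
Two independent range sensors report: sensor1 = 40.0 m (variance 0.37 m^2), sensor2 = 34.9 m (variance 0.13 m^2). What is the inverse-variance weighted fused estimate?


w1 = (1/var1) / (1/var1 + 1/var2)
   = 2.7027 / (2.7027 + 7.6923) = 0.26
w2 = 1 - w1 = 0.74
fused = w1*s1 + w2*s2 = 10.4 + 25.826
= 36.226 m


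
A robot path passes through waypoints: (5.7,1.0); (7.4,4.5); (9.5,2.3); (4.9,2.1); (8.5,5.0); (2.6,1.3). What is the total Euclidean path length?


Segment lengths:
  seg1 = sqrt((1.7)^2 + (3.5)^2) = 3.891
  seg2 = sqrt((2.1)^2 + (-2.2)^2) = 3.0414
  seg3 = sqrt((-4.6)^2 + (-0.2)^2) = 4.6043
  seg4 = sqrt((3.6)^2 + (2.9)^2) = 4.6228
  seg5 = sqrt((-5.9)^2 + (-3.7)^2) = 6.9642
Total = 23.1237


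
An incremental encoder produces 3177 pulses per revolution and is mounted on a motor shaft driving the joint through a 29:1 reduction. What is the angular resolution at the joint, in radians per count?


counts per rev = 3177
effective counts at joint = 3177 * 29 = 92133
resolution = 2*pi / 92133
= 6.8197e-05 rad/count


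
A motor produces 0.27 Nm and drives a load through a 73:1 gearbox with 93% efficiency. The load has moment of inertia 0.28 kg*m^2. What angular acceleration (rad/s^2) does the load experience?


tau_out = tau_motor * N * eta
= 0.27 * 73 * 0.93 = 18.3303 Nm
alpha = tau_out / I = 18.3303 / 0.28
= 65.4654 rad/s^2


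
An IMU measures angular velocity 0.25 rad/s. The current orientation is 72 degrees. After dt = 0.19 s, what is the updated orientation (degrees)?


delta_theta = w * dt = 0.25 * 0.19 = 0.0475 rad
= 2.7215 deg
theta_new = 72 + 2.7215 = 74.7215 deg


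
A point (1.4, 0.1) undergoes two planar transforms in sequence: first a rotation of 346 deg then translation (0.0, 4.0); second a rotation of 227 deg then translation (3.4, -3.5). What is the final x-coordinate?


After transform 1:
x1 = cos(346)*1.4 - sin(346)*0.1 + 0.0 = 1.3826
y1 = sin(346)*1.4 + cos(346)*0.1 + 4.0 = 3.7583
After transform 2:
x2 = cos(227)*1.3826 - sin(227)*3.7583 + 3.4
= 5.2057


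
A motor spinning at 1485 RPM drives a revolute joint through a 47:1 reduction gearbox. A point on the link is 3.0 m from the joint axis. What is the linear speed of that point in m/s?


omega_motor = 1485 * 2*pi/60 = 155.5088 rad/s
omega_joint = omega_motor / 47 = 3.3087 rad/s
v = omega_joint * r = 3.3087 * 3.0
= 9.9261 m/s


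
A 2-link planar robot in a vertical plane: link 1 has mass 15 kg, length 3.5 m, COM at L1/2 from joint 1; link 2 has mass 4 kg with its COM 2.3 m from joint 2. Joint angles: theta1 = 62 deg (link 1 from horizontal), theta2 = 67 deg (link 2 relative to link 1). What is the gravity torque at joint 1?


Horizontal distance from joint 1 to link-1 COM:
  x_c1 = (L1/2)*cos(t1) = 1.75 * 0.4695 = 0.8216 m
Horizontal distance from joint 1 to link-2 COM:
  x_c2 = L1*cos(t1) + Lc2*cos(t1+t2)
       = 3.5*0.4695 + 2.3*-0.6293 = 0.1957 m
tau1 = m1*g*x_c1 + m2*g*x_c2
     = 15*9.81*0.8216 + 4*9.81*0.1957
     = 120.8948 + 7.6798
     = 128.5746 Nm


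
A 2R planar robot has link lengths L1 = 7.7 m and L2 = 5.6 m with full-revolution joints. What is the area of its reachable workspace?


r_max = L1 + L2 = 13.3 m
r_min = |L1 - L2| = 2.1 m
Area = pi*(r_max^2 - r_min^2)
= pi*(176.89 - 4.41)
= pi * 172.48
= 541.8619 m^2


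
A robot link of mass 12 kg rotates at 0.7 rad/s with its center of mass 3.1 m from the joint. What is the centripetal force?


F = m * omega^2 * r
= 12 * 0.7^2 * 3.1
= 12 * 0.49 * 3.1
= 18.228 N


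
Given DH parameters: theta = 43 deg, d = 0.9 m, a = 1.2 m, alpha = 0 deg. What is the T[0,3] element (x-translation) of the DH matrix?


T[0,3] = a * cos(theta)
= 1.2 * cos(43 deg)
= 1.2 * 0.7314
= 0.8776


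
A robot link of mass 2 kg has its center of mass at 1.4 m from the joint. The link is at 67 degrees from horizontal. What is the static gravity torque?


tau = m*g*L*cos(angle)
= 2 * 9.81 * 1.4 * cos(67 deg)
= 2 * 9.81 * 1.4 * 0.3907
= 10.7326 Nm


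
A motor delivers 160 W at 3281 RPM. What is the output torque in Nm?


omega = 3281 * 2*pi/60 = 343.5855 rad/s
tau = P / omega = 160 / 343.5855
= 0.4657 Nm


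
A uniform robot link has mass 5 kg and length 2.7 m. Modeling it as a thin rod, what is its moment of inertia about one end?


I = (1/3) * m * L^2
= (1/3) * 5 * 2.7^2
= 0.333333 * 5 * 7.29
= 12.15 kg*m^2


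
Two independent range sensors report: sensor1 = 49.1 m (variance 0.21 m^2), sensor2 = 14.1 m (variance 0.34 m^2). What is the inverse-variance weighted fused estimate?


w1 = (1/var1) / (1/var1 + 1/var2)
   = 4.7619 / (4.7619 + 2.9412) = 0.6182
w2 = 1 - w1 = 0.3818
fused = w1*s1 + w2*s2 = 30.3527 + 5.3836
= 35.7364 m


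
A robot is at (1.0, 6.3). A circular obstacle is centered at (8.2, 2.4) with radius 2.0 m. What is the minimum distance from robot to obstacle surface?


center_dist = sqrt((1.0-8.2)^2 + (6.3-2.4)^2)
= sqrt(51.84 + 15.21)
= 8.1884
min_dist = center_dist - radius = 8.1884 - 2.0 = 6.1884 m


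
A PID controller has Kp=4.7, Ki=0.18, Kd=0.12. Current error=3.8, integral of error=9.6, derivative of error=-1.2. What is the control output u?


u = Kp*e + Ki*int(e) + Kd*de/dt
= 4.7*3.8 + 0.18*9.6 + 0.12*(-1.2)
= 17.86 + 1.728 + -0.144
= 19.444


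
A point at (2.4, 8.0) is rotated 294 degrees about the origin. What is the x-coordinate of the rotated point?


x' = x*cos(theta) - y*sin(theta)
cos(294 deg) = 0.4067, sin(294 deg) = -0.9135
x' = 2.4 * 0.4067 - 8.0 * -0.9135
= 0.9762 - -7.3084
= 8.2845


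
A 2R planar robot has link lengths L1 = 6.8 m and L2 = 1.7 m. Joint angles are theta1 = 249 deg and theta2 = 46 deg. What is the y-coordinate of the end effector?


Convert angles to radians: theta1 = 4.3459, theta2 = 0.8029
y = L1*sin(theta1) + L2*sin(theta1+theta2)
y = -6.3483 + -1.5407
y = -7.8891


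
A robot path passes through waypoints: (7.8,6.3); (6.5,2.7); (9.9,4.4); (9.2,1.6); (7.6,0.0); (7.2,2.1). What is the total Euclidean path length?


Segment lengths:
  seg1 = sqrt((-1.3)^2 + (-3.6)^2) = 3.8275
  seg2 = sqrt((3.4)^2 + (1.7)^2) = 3.8013
  seg3 = sqrt((-0.7)^2 + (-2.8)^2) = 2.8862
  seg4 = sqrt((-1.6)^2 + (-1.6)^2) = 2.2627
  seg5 = sqrt((-0.4)^2 + (2.1)^2) = 2.1378
Total = 14.9155


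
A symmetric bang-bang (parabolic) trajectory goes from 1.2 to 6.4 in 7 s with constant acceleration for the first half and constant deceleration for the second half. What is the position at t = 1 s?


Symmetric rest-to-rest: each phase covers (pf-p0)/2 in time T/2. 0.5*a*(T/2)^2 = (pf-p0)/2 => a = 4*(pf-p0)/T^2
a = 4*(6.4-1.2)/7^2 = 0.4245
t = 1 is in the acceleration phase (t <= T/2).
p = p0 + 0.5*a*t^2 = 1.2 + 0.5*0.4245*1^2
= 1.4122


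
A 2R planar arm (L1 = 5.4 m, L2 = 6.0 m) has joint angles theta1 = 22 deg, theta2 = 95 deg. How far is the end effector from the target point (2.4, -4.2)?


End effector via forward kinematics:
x = L1*cos(t1) + L2*cos(t1+t2) = 2.2828
y = L1*sin(t1) + L2*sin(t1+t2) = 7.3689
Distance to target:
d = sqrt((2.4 - 2.2828)^2 + (-4.2 - 7.3689)^2)
= sqrt(0.0137 + 133.8398)
= 11.5695 m


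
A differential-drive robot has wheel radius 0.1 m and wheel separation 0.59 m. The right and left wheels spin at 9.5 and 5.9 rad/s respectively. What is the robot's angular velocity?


vR = r*wR = 0.1*9.5 = 0.95 m/s
vL = r*wL = 0.1*5.9 = 0.59 m/s
v = (vR+vL)/2 = 0.77 m/s
omega = (vR-vL)/L = 0.6102 rad/s
angular velocity = 0.6102 rad/s


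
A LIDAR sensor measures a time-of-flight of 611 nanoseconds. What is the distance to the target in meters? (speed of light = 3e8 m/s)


tof = 611 ns = 6.11e-07 s
dist = c * tof / 2
= 3e8 * 6.11e-07 / 2
= 91.65 m


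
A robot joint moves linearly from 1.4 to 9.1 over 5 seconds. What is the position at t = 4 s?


s = t/T = 4/5 = 0.8
p(t) = p0 + (pf-p0)*s
= 1.4 + (9.1 - 1.4) * 0.8
= 7.56


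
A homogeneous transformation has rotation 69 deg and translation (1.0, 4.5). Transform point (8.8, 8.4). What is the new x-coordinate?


x' = cos(theta)*px - sin(theta)*py + tx
= 0.3584*8.8 - 0.9336*8.4 + 1.0
= -3.6884


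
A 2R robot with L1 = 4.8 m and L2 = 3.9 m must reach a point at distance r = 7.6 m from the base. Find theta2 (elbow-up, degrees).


cos(theta2) = (r^2 - L1^2 - L2^2) / (2*L1*L2)
cos(theta2) = (57.76 - 23.04 - 15.21) / 37.44
cos(theta2) = 0.5211
theta2 = 58.5939 degrees


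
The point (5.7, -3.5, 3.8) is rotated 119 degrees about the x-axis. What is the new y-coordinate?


Rotation about x-axis: y' = y*cos(theta) - z*sin(theta)
= -3.5 * -0.4848 - 3.8 * 0.8746
= -1.6267


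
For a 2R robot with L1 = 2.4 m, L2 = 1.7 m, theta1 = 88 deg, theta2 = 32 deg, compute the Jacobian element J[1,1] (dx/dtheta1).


J[1,1] = -L1*sin(t1) - L2*sin(t1+t2)
= -2.4*sin(88) - 1.7*sin(120)
= -3.8708


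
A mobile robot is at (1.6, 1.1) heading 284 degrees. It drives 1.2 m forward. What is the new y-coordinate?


y_new = y0 + d*sin(theta)
= 1.1 + 1.2*sin(284)
= 1.1 + -1.1644
= -0.0644


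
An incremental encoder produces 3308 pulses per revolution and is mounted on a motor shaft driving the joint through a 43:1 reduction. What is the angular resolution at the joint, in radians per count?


counts per rev = 3308
effective counts at joint = 3308 * 43 = 142244
resolution = 2*pi / 142244
= 4.4172e-05 rad/count


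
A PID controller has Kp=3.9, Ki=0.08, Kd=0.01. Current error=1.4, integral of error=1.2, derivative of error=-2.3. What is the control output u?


u = Kp*e + Ki*int(e) + Kd*de/dt
= 3.9*1.4 + 0.08*1.2 + 0.01*(-2.3)
= 5.46 + 0.096 + -0.023
= 5.533


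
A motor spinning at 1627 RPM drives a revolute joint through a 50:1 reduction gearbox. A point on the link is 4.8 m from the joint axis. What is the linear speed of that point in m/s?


omega_motor = 1627 * 2*pi/60 = 170.379 rad/s
omega_joint = omega_motor / 50 = 3.4076 rad/s
v = omega_joint * r = 3.4076 * 4.8
= 16.3564 m/s


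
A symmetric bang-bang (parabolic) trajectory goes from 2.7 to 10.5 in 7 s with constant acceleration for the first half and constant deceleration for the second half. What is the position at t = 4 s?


Symmetric rest-to-rest: each phase covers (pf-p0)/2 in time T/2. 0.5*a*(T/2)^2 = (pf-p0)/2 => a = 4*(pf-p0)/T^2
a = 4*(10.5-2.7)/7^2 = 0.6367
t = 4 is in the deceleration phase (t > T/2).
p = pf - 0.5*a*(T-t)^2 = 10.5 - 0.5*0.6367*3^2
= 7.6347


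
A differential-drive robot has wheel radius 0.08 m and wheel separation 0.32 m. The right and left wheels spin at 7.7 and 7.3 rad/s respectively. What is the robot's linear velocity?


vR = r*wR = 0.08*7.7 = 0.616 m/s
vL = r*wL = 0.08*7.3 = 0.584 m/s
v = (vR+vL)/2 = 0.6 m/s
omega = (vR-vL)/L = 0.1 rad/s
linear velocity = 0.6 m/s


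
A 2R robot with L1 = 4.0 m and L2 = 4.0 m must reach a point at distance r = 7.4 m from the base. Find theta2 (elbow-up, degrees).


cos(theta2) = (r^2 - L1^2 - L2^2) / (2*L1*L2)
cos(theta2) = (54.76 - 16.0 - 16.0) / 32.0
cos(theta2) = 0.71125
theta2 = 44.6633 degrees
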